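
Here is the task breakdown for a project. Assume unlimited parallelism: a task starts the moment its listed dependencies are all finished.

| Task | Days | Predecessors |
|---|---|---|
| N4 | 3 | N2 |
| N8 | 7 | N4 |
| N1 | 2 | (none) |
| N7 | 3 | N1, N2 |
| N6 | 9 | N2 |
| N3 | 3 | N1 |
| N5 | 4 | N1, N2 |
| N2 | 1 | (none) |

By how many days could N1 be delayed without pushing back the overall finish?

N2→N4→N8 = 1+3+7 = 11 sets the makespan at 11 days.
The longest chain containing N1 totals 6 days.
So N1 can slip 7 − 2 = 5 days.

5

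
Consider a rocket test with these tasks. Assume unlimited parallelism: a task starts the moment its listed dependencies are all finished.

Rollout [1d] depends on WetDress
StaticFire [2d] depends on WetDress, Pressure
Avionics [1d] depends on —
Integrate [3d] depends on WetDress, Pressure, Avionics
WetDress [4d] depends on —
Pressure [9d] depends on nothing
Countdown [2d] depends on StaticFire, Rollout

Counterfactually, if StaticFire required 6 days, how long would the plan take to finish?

17

As given, the longest chain is Pressure→StaticFire→Countdown = 9+2+2 = 13, so the finish is 13 days.
StaticFire lies on that path, so at 6 days the path becomes 17 days.
No other chain overtakes it, so the finish is 17 days.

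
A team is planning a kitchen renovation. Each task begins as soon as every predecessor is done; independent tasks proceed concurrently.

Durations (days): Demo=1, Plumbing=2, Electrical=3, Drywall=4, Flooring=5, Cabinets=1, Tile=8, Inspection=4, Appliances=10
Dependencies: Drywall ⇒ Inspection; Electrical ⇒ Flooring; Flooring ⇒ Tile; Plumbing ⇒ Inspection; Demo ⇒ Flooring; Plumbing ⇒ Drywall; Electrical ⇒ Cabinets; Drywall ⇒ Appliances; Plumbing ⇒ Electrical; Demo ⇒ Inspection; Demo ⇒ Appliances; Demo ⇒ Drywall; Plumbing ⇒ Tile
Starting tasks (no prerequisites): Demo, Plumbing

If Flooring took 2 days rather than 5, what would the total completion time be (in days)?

Critical path before the change: Plumbing→Electrical→Flooring→Tile = 2+3+5+8 = 18 giving 18 days.
Flooring lies on that path, so at 2 days the path becomes 15 days.
Now Plumbing→Drywall→Appliances = 2+4+10 = 16 is longest, so the finish becomes 16 days.

16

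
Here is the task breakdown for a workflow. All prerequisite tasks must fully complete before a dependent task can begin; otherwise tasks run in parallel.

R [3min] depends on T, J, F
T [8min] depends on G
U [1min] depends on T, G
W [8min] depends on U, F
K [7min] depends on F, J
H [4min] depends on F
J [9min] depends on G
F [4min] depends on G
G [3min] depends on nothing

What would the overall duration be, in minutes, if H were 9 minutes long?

20

Baseline: G→T→U→W = 3+8+1+8 = 20 → 20 minutes.
H has 9 minutes of float (longest path through it is 11).
The critical path is still G→T→U→W; finish is now 20 minutes.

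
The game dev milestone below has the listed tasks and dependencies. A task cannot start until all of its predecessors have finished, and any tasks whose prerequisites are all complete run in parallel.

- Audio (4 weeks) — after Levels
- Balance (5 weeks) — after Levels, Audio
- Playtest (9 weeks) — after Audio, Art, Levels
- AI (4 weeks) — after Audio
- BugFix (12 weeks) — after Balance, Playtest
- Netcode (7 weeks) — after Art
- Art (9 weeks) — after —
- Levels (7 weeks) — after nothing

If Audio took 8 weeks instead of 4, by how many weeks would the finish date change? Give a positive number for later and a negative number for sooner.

Baseline: Levels→Audio→Playtest→BugFix = 7+4+9+12 = 32 → 32 weeks.
Audio is on the critical path; changing it to 8 makes that path 36 weeks.
The critical path is still Levels→Audio→Playtest→BugFix; finish is now 36 weeks.
Change in finish: 36 − 32 = +4 weeks.

4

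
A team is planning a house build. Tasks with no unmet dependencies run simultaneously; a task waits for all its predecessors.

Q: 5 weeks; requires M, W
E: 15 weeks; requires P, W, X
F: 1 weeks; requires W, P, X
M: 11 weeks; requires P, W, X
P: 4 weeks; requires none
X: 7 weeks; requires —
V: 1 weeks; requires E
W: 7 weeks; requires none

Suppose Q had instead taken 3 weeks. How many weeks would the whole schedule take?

As given, the longest chain is X→M→Q = 7+11+5 = 23, so the finish is 23 weeks.
Q is on the critical path; changing it to 3 makes that path 21 weeks.
Now X→E→V = 7+15+1 = 23 is longest, so the finish becomes 23 weeks.

23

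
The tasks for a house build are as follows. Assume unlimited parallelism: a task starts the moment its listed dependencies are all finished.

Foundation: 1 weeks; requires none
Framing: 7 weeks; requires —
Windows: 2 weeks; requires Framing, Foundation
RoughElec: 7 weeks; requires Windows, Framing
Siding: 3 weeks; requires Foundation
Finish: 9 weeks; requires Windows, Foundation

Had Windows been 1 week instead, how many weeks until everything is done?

Critical path before the change: Framing→Windows→Finish = 7+2+9 = 18 giving 18 weeks.
Since Windows is critical, the -1 change carries straight to that chain (now 17 weeks).
That remains the longest chain; total 17 weeks.

17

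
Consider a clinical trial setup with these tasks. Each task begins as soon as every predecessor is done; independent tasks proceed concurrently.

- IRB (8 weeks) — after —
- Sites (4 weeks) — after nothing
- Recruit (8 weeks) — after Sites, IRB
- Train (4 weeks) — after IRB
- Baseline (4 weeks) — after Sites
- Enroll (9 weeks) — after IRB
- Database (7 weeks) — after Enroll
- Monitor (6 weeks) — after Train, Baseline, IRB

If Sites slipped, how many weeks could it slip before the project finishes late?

IRB→Enroll→Database = 8+9+7 = 24 sets the makespan at 24 weeks.
The longest chain containing Sites totals 14 weeks.
So Sites can slip 14 − 4 = 10 weeks.

10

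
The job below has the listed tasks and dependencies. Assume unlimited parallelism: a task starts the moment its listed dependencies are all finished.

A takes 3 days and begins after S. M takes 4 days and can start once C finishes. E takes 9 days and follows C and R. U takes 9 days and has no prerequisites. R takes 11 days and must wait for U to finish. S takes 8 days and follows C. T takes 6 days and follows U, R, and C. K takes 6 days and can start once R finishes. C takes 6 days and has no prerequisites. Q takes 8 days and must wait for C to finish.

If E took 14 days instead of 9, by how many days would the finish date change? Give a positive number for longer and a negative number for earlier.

As given, the longest chain is U→R→E = 9+11+9 = 29, so the finish is 29 days.
E lies on that path, so at 14 days the path becomes 34 days.
The critical path is still U→R→E; finish is now 34 days.
Change in finish: 34 − 29 = +5 days.

5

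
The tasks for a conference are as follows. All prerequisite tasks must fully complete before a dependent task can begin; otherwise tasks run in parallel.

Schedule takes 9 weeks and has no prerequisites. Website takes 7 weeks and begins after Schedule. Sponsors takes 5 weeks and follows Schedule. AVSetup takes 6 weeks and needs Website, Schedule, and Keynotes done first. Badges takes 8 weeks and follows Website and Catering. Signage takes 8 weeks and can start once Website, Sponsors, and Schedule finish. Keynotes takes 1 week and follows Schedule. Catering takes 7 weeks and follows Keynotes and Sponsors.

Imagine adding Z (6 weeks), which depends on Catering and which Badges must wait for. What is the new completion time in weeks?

Originally the project takes 29 weeks.
With Z inserted, Badges now waits for max(Website, Catering, Z).
New critical path: Schedule→Sponsors→Catering→Z→Badges = 9+5+7+6+8 = 35 ⇒ 35 weeks.

35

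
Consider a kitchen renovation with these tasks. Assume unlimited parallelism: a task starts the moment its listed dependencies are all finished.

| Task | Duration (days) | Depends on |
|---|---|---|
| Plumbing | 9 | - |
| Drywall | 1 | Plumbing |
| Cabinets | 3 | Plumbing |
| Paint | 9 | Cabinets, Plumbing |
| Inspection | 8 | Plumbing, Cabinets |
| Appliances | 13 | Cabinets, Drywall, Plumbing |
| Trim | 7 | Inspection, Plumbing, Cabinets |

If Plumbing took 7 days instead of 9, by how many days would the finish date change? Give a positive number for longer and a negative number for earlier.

Critical path before the change: Plumbing→Cabinets→Inspection→Trim = 9+3+8+7 = 27 giving 27 days.
Plumbing is on the critical path; changing it to 7 makes that path 25 days.
That remains the longest chain; total 25 days.
Change in finish: 25 − 27 = -2 days.

-2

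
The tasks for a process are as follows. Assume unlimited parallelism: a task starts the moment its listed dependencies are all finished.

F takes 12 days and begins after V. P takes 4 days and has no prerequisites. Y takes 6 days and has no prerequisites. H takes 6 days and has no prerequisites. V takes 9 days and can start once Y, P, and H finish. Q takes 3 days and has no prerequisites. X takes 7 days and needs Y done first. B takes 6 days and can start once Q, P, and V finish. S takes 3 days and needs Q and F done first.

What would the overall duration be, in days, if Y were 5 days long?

30

Actual critical path: Y→V→F→S = 6+9+12+3 = 30 ⇒ 30 days.
Y is on the critical path; changing it to 5 makes that path 29 days.
Now H→V→F→S = 6+9+12+3 = 30 is longest, so the finish becomes 30 days.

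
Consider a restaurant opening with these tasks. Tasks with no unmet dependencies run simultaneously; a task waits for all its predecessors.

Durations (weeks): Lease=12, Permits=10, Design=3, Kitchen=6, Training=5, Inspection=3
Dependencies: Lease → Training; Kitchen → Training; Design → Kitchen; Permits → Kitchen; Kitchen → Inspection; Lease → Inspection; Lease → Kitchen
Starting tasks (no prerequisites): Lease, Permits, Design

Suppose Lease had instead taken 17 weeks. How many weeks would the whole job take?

The binding path is Lease→Kitchen→Training = 12+6+5 = 23; finish at 23 weeks.
Lease lies on that path, so at 17 weeks the path becomes 28 weeks.
No other chain overtakes it, so the finish is 28 weeks.

28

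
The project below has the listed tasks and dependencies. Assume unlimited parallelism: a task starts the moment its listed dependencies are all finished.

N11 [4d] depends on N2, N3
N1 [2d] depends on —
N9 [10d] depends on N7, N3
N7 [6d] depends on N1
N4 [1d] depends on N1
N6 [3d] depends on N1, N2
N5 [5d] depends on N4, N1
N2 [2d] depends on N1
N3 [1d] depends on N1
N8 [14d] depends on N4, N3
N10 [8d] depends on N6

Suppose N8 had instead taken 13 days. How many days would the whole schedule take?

18

Actual critical path: N1→N7→N9 = 2+6+10 = 18 ⇒ 18 days.
N8 has 1 day of float (longest path through it is 17).
No other chain overtakes it, so the finish is 18 days.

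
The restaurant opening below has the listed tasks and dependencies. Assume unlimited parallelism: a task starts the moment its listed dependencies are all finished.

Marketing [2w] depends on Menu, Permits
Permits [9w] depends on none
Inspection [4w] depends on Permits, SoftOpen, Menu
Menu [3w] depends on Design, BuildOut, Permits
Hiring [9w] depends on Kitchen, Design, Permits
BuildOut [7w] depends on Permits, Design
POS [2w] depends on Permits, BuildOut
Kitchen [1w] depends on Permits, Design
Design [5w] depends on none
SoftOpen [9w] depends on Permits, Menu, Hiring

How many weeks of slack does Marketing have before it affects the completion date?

11

The longest chain is Permits→BuildOut→Menu→SoftOpen→Inspection = 9+7+3+9+4 = 32; overall finish 32 weeks.
Marketing finishes as early as 21 and must finish by 32.
So Marketing can slip 32 − 21 = 11 weeks.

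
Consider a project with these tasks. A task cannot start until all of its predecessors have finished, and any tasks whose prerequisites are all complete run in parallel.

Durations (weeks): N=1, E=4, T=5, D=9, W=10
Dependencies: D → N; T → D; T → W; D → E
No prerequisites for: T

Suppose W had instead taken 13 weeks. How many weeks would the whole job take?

Actual critical path: T→D→E = 5+9+4 = 18 ⇒ 18 weeks.
W is off the critical path — its longest chain is 15 weeks, giving 3 of slack.
That remains the longest chain; total 18 weeks.

18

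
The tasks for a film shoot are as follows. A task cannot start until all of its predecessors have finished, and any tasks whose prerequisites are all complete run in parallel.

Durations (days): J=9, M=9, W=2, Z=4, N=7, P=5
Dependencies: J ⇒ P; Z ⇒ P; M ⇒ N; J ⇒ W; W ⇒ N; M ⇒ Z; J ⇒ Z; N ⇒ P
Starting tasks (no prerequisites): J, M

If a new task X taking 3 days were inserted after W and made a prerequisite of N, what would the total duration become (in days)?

Originally the job takes 23 days.
With X inserted, N now waits for max(M, W, X).
New critical path: J→W→X→N→P = 9+2+3+7+5 = 26 ⇒ 26 days.

26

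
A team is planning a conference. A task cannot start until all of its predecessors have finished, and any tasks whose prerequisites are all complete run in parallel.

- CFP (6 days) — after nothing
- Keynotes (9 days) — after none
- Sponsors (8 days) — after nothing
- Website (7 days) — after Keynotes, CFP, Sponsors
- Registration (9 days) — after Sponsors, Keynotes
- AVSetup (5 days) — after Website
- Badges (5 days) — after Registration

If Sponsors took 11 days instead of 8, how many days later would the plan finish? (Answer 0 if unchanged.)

Critical path before the change: Keynotes→Registration→Badges = 9+9+5 = 23 giving 23 days.
Sponsors is off the critical path — its longest chain is 22 days, giving 1 of slack.
New critical path: Sponsors→Registration→Badges = 11+9+5 = 25 ⇒ 25 days.
Change in finish: 25 − 23 = +2 days.

2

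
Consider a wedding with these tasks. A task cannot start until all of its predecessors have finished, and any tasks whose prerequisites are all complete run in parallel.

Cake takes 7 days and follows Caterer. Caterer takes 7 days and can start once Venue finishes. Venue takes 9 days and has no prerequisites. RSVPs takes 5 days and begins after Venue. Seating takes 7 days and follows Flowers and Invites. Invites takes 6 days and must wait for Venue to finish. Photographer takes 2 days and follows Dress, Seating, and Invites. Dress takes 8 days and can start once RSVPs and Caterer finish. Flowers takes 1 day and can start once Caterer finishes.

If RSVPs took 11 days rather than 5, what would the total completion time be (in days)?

Baseline: Venue→Caterer→Dress→Photographer = 9+7+8+2 = 26 → 26 days.
RSVPs is off the critical path — its longest chain is 24 days, giving 2 of slack.
The binding chain switches to Venue→RSVPs→Dress→Photographer = 9+11+8+2 = 30; finish 30 days.

30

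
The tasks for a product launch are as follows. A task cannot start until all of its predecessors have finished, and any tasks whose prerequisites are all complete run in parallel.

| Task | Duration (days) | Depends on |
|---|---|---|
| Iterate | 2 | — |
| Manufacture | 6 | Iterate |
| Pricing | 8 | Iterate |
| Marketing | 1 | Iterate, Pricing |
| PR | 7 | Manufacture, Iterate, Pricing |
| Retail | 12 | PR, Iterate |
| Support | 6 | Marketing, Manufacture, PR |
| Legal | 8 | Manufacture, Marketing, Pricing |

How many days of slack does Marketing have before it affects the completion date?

Iterate→Pricing→PR→Retail = 2+8+7+12 = 29 sets the makespan at 29 days.
The longest chain containing Marketing totals 19 days.
Float = 29 − 19 = 10.

10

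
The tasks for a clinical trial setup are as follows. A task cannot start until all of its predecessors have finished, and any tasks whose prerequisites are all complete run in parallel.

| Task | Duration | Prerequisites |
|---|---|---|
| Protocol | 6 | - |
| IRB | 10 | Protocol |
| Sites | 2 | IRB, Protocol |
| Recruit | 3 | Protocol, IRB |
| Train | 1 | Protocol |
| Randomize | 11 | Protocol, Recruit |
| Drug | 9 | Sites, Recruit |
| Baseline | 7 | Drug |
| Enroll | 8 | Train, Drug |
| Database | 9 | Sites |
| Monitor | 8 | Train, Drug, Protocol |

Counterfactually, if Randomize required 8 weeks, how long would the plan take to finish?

Baseline: Protocol→IRB→Recruit→Drug→Enroll = 6+10+3+9+8 = 36 → 36 weeks.
Randomize has 6 weeks of float (longest path through it is 30).
No other chain overtakes it, so the finish is 36 weeks.

36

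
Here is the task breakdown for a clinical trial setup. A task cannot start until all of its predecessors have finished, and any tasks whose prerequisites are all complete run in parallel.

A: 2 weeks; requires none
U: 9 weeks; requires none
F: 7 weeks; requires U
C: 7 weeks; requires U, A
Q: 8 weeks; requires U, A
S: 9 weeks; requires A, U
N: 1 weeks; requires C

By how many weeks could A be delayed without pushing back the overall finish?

7

The longest chain is U→S = 9+9 = 18; overall finish 18 weeks.
The longest chain containing A totals 11 weeks.
So A can slip 9 − 2 = 7 weeks.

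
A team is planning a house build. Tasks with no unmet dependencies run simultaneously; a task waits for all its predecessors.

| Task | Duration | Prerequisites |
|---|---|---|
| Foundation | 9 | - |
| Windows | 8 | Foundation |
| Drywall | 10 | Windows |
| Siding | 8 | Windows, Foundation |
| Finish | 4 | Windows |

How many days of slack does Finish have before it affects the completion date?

Foundation→Windows→Drywall = 9+8+10 = 27 sets the makespan at 27 days.
The longest chain containing Finish totals 21 days.
So Finish can slip 27 − 21 = 6 days.

6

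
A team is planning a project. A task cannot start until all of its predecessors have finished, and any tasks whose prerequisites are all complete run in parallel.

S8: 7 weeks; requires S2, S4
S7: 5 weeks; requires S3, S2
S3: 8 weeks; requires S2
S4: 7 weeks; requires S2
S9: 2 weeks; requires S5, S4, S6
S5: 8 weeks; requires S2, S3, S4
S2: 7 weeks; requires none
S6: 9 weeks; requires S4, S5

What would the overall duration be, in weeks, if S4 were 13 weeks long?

Baseline: S2→S3→S5→S6→S9 = 7+8+8+9+2 = 34 → 34 weeks.
S4 is off the critical path — its longest chain is 33 weeks, giving 1 of slack.
Now S2→S4→S5→S6→S9 = 7+13+8+9+2 = 39 is longest, so the finish becomes 39 weeks.

39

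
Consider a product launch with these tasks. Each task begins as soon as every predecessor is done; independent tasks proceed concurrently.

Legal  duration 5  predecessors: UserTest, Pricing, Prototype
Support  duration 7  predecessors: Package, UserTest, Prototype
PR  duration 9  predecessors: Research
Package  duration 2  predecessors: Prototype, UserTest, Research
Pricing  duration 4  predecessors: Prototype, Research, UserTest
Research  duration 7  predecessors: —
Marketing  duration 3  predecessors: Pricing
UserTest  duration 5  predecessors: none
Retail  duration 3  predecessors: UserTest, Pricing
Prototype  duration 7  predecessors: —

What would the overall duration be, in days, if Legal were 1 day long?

16

The binding path is Prototype→Pricing→Legal = 7+4+5 = 16; finish at 16 days.
Since Legal is critical, the -4 change carries straight to that chain (now 12 days).
Now Research→Package→Support = 7+2+7 = 16 is longest, so the finish becomes 16 days.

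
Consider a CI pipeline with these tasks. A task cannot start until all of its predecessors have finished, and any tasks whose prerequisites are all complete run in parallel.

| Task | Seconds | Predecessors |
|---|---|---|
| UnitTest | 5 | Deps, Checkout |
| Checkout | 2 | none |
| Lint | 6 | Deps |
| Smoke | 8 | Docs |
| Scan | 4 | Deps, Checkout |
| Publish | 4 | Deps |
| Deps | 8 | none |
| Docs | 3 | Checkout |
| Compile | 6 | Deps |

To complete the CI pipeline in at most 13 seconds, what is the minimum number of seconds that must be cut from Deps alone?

1

Current finish: 14 seconds; target: 13.
Deps is on every critical path, so each second cut from Deps cuts the finish by one (this holds down to a finish of 13).
Need 14 − 13 = 1 second off Deps → Deps becomes 7 seconds, finish becomes 13.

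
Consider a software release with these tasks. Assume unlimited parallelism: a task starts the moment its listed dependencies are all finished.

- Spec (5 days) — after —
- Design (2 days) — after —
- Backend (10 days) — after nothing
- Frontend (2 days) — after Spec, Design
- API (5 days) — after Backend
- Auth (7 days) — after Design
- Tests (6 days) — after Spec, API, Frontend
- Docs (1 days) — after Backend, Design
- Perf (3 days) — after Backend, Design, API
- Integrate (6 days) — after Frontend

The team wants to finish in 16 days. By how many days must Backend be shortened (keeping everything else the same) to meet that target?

Current finish: 21 days; target: 16.
Backend is on every critical path, so each day cut from Backend cuts the finish by one (this holds down to a finish of 13).
Need 21 − 16 = 5 days off Backend → Backend becomes 5 days, finish becomes 16.

5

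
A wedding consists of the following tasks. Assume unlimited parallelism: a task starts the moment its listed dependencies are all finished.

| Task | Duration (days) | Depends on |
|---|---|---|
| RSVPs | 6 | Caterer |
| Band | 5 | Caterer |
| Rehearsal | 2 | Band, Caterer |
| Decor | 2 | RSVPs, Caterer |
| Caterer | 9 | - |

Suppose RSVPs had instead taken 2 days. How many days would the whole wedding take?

As given, the longest chain is Caterer→RSVPs→Decor = 9+6+2 = 17, so the finish is 17 days.
Since RSVPs is critical, the -4 change carries straight to that chain (now 13 days).
The binding chain switches to Caterer→Band→Rehearsal = 9+5+2 = 16; finish 16 days.

16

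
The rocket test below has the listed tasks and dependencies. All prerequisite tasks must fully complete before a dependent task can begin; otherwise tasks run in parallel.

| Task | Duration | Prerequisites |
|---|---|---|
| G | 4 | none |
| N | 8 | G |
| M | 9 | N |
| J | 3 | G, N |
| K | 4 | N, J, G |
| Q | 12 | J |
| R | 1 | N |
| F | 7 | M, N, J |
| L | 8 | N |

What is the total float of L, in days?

Critical path: G→N→M→F = 4+8+9+7 = 28, so the finish is 28 days.
L finishes as early as 20 and must finish by 28.
Float = 28 − 20 = 8.

8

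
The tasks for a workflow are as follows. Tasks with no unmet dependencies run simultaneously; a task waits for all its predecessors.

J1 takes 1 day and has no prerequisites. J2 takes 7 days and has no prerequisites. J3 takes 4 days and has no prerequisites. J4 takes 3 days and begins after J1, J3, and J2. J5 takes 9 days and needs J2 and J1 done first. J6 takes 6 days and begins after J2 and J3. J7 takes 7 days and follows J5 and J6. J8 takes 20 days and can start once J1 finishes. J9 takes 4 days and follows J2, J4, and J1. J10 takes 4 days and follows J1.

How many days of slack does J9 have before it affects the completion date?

9

Critical path: J2→J5→J7 = 7+9+7 = 23, so the finish is 23 days.
J9 finishes as early as 14 and must finish by 23.
So J9 can slip 23 − 14 = 9 days.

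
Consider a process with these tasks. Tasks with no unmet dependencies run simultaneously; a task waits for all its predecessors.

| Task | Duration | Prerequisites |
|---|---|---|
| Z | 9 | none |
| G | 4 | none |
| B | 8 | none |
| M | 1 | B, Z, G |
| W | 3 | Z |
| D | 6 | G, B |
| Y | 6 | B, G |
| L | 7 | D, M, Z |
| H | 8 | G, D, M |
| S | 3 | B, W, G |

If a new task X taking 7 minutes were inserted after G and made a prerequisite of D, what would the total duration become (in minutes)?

25

Originally the schedule takes 22 minutes.
With X inserted, D now waits for max(G, B, X).
New critical path: G→X→D→H = 4+7+6+8 = 25 ⇒ 25 minutes.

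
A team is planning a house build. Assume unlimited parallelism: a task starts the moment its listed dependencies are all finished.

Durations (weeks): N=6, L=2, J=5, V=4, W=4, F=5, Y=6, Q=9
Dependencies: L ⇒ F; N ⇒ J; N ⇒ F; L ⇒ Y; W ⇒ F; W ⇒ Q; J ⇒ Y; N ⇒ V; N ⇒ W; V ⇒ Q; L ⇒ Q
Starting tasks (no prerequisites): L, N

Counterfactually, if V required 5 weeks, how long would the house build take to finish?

Baseline: N→V→Q = 6+4+9 = 19 → 19 weeks.
Since V is critical, the +1 change carries straight to that chain (now 20 weeks).
No other chain overtakes it, so the finish is 20 weeks.

20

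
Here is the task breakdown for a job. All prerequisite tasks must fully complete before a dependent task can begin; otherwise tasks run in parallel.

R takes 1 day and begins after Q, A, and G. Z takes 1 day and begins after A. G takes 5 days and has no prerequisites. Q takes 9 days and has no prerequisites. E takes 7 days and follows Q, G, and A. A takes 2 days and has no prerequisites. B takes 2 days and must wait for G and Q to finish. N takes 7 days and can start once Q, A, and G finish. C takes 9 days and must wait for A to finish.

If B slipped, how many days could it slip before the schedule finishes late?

Q→E = 9+7 = 16 sets the makespan at 16 days.
B finishes as early as 11 and must finish by 16.
Slack of B = 14 − 9 = 5 days.

5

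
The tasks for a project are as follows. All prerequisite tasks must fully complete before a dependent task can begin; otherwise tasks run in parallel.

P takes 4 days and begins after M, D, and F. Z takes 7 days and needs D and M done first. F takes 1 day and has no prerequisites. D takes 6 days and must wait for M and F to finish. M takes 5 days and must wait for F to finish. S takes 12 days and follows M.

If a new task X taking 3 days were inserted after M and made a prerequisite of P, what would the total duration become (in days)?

Originally the plan takes 19 days.
With X inserted, P now waits for max(M, D, F, X).
New critical path: F→M→D→Z = 1+5+6+7 = 19 ⇒ 19 days.

19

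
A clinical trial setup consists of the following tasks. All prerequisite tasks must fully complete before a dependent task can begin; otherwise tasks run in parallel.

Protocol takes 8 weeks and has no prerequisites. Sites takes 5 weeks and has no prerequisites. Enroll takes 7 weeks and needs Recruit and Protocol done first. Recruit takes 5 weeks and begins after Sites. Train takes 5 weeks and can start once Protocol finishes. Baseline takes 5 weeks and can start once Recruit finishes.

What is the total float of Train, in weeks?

4

The longest chain is Sites→Recruit→Enroll = 5+5+7 = 17; overall finish 17 weeks.
Train finishes as early as 13 and must finish by 17.
Float = 17 − 13 = 4.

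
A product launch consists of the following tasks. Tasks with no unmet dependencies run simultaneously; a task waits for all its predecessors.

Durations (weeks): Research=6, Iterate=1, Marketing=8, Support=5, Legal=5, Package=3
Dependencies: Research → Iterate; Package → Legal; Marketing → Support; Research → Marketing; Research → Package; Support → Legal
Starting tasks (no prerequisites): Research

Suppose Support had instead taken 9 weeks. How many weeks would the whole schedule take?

As given, the longest chain is Research→Marketing→Support→Legal = 6+8+5+5 = 24, so the finish is 24 weeks.
Support lies on that path, so at 9 weeks the path becomes 28 weeks.
No other chain overtakes it, so the finish is 28 weeks.

28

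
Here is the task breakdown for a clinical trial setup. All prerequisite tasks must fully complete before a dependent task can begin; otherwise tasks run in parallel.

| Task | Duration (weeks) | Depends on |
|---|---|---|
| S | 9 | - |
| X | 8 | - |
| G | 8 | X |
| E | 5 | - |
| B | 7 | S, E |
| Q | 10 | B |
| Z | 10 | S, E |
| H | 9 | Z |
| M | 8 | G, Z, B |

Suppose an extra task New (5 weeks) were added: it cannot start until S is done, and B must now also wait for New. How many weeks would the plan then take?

31

Originally the plan takes 28 weeks.
With New inserted, B now waits for max(S, E, New).
New critical path: S→New→B→Q = 9+5+7+10 = 31 ⇒ 31 weeks.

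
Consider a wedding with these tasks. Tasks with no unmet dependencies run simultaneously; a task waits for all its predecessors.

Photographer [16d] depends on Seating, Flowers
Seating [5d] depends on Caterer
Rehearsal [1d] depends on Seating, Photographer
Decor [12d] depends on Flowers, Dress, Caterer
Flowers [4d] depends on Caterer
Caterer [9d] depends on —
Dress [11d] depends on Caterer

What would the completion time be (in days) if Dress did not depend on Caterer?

31

Before: longest chain Caterer→Dress→Decor = 9+11+12 = 32, finish 32.
Without Caterer→Dress, Dress's earliest start moves from 9 to 0.
The longest chain is now Caterer→Seating→Photographer→Rehearsal = 9+5+16+1 = 31, so the plan takes 31 days.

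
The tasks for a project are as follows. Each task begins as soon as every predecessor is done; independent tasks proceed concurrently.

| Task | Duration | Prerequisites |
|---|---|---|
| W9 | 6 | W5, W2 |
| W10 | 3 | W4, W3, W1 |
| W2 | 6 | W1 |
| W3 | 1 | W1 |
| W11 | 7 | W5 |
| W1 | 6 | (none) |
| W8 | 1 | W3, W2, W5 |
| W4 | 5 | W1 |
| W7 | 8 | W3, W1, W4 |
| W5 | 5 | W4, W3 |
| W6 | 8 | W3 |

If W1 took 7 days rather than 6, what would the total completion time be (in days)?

24

Actual critical path: W1→W4→W5→W11 = 6+5+5+7 = 23 ⇒ 23 days.
Since W1 is critical, the +1 change carries straight to that chain (now 24 days).
That remains the longest chain; total 24 days.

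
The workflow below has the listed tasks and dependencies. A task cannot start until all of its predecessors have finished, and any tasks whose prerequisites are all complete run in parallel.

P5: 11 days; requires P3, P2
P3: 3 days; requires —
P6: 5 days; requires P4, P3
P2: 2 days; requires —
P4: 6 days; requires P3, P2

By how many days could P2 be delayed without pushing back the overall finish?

P3→P4→P6 = 3+6+5 = 14 sets the makespan at 14 days.
P2 finishes as early as 2 and must finish by 3.
Slack of P2 = 1 − 0 = 1 day.

1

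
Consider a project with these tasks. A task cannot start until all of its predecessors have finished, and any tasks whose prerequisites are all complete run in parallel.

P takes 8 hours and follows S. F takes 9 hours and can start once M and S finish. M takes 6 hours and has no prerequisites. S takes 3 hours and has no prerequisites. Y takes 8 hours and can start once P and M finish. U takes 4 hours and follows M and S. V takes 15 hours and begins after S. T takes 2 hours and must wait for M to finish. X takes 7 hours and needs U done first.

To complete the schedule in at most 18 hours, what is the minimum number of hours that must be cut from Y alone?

Current finish: 19 hours; target: 18.
Y is on every critical path, so each hour cut from Y cuts the finish by one (this holds down to a finish of 18).
Need 19 − 18 = 1 hour off Y → Y becomes 7 hours, finish becomes 18.

1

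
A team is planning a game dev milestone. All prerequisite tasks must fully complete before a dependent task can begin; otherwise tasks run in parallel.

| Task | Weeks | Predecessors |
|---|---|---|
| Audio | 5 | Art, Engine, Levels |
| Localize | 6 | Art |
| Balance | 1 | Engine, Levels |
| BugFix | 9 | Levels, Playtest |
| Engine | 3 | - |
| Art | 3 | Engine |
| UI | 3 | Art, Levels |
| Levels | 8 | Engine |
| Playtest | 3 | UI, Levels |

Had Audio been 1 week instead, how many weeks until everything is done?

Baseline: Engine→Levels→UI→Playtest→BugFix = 3+8+3+3+9 = 26 → 26 weeks.
The longest path through Audio is only 16 weeks, so Audio has float 10.
The critical path is still Engine→Levels→UI→Playtest→BugFix; finish is now 26 weeks.

26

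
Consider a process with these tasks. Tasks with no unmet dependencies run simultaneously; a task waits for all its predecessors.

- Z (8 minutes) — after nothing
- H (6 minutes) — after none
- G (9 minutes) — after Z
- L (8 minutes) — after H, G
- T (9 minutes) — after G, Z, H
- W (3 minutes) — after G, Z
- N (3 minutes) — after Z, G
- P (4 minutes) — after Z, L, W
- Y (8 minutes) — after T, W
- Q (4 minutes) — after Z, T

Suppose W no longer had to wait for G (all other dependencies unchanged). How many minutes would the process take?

34

Before: longest chain Z→G→T→Y = 8+9+9+8 = 34, finish 34.
Without G→W, W's earliest start moves from 17 to 8.
New critical path: Z→G→T→Y = 8+9+9+8 = 34 ⇒ 34 minutes.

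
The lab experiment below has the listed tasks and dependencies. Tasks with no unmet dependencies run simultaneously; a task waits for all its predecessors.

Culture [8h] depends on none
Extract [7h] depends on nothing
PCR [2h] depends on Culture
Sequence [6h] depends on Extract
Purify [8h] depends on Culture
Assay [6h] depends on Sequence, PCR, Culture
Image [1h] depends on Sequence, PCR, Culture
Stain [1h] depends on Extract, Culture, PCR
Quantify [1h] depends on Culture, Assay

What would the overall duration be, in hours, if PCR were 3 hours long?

Critical path before the change: Extract→Sequence→Assay→Quantify = 7+6+6+1 = 20 giving 20 hours.
PCR is off the critical path — its longest chain is 17 hours, giving 3 of slack.
The critical path is still Extract→Sequence→Assay→Quantify; finish is now 20 hours.

20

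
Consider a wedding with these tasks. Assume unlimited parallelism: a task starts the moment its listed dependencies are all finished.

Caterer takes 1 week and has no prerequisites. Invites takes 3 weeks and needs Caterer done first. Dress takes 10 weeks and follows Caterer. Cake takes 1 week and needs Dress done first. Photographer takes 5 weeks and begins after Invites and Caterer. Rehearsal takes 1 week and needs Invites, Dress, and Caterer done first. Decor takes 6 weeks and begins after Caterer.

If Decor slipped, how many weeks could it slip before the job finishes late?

Caterer→Dress→Cake = 1+10+1 = 12 sets the makespan at 12 weeks.
Longest path through Decor: 7 weeks (earliest finish 7, latest finish 12).
So Decor can slip 12 − 7 = 5 weeks.

5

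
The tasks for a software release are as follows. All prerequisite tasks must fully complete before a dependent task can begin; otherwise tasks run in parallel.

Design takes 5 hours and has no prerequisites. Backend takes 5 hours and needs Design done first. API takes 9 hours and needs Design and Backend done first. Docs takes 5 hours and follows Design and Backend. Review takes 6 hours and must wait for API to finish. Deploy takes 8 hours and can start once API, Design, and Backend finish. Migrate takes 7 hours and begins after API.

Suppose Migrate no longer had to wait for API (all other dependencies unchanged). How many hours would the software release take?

27

With the dependency in place, Design→Backend→API→Deploy = 5+5+9+8 = 27 sets the finish at 27 hours.
Without API→Migrate, Migrate's earliest start moves from 19 to 0.
After: Design→Backend→API→Deploy = 5+5+9+8 = 27 → 27 hours.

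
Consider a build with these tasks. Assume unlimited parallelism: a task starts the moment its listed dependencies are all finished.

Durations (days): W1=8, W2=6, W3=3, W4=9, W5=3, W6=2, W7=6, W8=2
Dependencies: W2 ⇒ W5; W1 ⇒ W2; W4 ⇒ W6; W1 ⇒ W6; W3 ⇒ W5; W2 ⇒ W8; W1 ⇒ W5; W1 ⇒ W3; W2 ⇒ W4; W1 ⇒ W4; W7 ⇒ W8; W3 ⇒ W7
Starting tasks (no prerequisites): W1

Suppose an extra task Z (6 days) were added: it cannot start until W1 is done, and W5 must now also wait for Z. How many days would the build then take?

25

Originally the build takes 25 days.
With Z inserted, W5 now waits for max(W3, W2, W1, Z).
New critical path: W1→W2→W4→W6 = 8+6+9+2 = 25 ⇒ 25 days.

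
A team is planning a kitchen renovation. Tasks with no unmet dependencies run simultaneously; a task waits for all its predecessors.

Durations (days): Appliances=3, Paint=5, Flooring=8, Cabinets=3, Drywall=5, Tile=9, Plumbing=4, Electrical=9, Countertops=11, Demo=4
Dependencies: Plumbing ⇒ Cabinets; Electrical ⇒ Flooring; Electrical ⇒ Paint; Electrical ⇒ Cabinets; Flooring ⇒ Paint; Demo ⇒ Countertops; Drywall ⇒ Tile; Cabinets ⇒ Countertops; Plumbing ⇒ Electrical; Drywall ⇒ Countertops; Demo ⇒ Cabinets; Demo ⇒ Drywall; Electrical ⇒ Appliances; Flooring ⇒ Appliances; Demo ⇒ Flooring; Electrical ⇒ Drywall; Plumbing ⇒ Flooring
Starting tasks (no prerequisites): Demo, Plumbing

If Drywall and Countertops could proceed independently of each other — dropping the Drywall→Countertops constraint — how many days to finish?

27

Original critical path: Plumbing→Electrical→Drywall→Countertops = 4+9+5+11 = 29 ⇒ 29 days.
Without Drywall→Countertops, Countertops's earliest start moves from 18 to 16.
New critical path: Plumbing→Electrical→Drywall→Tile = 4+9+5+9 = 27 ⇒ 27 days.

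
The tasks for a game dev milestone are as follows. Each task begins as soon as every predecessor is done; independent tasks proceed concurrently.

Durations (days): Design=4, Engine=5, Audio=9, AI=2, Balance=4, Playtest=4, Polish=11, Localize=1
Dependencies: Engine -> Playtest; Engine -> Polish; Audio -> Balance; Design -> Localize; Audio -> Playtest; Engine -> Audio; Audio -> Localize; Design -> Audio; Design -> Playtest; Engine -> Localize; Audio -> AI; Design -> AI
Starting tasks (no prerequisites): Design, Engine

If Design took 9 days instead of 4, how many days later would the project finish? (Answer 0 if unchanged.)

As given, the longest chain is Engine→Audio→Balance = 5+9+4 = 18, so the finish is 18 days.
Design has 1 day of float (longest path through it is 17).
Now Design→Audio→Balance = 9+9+4 = 22 is longest, so the finish becomes 22 days.
Change in finish: 22 − 18 = +4 days.

4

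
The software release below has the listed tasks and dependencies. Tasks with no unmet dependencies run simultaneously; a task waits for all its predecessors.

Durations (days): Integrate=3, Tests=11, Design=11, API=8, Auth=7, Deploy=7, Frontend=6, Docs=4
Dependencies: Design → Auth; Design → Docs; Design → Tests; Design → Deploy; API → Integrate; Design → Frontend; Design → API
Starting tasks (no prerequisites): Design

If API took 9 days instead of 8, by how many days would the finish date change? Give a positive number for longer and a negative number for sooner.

The binding path is Design→API→Integrate = 11+8+3 = 22; finish at 22 days.
API lies on that path, so at 9 days the path becomes 23 days.
The critical path is still Design→API→Integrate; finish is now 23 days.
Change in finish: 23 − 22 = +1 days.

1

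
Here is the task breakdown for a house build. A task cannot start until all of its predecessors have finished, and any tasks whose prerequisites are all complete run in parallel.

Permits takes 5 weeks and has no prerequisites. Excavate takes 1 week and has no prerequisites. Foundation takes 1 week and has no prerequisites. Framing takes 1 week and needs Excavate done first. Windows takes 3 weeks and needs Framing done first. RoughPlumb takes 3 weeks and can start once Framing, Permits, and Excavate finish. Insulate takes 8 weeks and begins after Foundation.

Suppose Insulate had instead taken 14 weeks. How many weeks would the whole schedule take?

15

As given, the longest chain is Foundation→Insulate = 1+8 = 9, so the finish is 9 weeks.
Since Insulate is critical, the +6 change carries straight to that chain (now 15 weeks).
That remains the longest chain; total 15 weeks.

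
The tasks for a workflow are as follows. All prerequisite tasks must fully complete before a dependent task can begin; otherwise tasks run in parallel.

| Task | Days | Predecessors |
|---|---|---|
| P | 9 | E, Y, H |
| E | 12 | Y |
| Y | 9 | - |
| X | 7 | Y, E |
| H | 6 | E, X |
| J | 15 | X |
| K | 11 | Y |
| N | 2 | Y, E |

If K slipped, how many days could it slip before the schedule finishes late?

Critical path: Y→E→X→H→P = 9+12+7+6+9 = 43, so the finish is 43 days.
K finishes as early as 20 and must finish by 43.
So K can slip 43 − 20 = 23 days.

23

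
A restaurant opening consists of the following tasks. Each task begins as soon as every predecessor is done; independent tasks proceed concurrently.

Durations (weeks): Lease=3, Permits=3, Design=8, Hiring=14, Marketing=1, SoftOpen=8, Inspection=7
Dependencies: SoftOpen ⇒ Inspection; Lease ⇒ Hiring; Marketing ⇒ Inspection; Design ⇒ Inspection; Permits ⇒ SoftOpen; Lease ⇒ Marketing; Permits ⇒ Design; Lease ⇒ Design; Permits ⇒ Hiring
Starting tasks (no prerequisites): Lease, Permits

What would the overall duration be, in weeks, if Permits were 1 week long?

18

Critical path before the change: Permits→Design→Inspection = 3+8+7 = 18 giving 18 weeks.
Permits lies on that path, so at 1 week the path becomes 16 weeks.
Now Lease→Design→Inspection = 3+8+7 = 18 is longest, so the finish becomes 18 weeks.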